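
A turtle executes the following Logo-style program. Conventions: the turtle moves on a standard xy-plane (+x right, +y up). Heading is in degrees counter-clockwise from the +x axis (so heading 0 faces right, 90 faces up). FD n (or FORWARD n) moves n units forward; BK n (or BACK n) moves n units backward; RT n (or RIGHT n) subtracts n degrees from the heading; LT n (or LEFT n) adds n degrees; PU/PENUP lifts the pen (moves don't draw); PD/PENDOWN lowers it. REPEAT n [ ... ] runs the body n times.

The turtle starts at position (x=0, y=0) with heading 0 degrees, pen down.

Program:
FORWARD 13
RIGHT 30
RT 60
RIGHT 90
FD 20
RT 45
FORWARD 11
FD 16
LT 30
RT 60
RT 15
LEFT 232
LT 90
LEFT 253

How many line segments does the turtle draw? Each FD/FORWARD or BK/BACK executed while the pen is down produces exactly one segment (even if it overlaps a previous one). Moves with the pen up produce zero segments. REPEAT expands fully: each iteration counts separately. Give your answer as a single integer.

Executing turtle program step by step:
Start: pos=(0,0), heading=0, pen down
FD 13: (0,0) -> (13,0) [heading=0, draw]
RT 30: heading 0 -> 330
RT 60: heading 330 -> 270
RT 90: heading 270 -> 180
FD 20: (13,0) -> (-7,0) [heading=180, draw]
RT 45: heading 180 -> 135
FD 11: (-7,0) -> (-14.778,7.778) [heading=135, draw]
FD 16: (-14.778,7.778) -> (-26.092,19.092) [heading=135, draw]
LT 30: heading 135 -> 165
RT 60: heading 165 -> 105
RT 15: heading 105 -> 90
LT 232: heading 90 -> 322
LT 90: heading 322 -> 52
LT 253: heading 52 -> 305
Final: pos=(-26.092,19.092), heading=305, 4 segment(s) drawn
Segments drawn: 4

Answer: 4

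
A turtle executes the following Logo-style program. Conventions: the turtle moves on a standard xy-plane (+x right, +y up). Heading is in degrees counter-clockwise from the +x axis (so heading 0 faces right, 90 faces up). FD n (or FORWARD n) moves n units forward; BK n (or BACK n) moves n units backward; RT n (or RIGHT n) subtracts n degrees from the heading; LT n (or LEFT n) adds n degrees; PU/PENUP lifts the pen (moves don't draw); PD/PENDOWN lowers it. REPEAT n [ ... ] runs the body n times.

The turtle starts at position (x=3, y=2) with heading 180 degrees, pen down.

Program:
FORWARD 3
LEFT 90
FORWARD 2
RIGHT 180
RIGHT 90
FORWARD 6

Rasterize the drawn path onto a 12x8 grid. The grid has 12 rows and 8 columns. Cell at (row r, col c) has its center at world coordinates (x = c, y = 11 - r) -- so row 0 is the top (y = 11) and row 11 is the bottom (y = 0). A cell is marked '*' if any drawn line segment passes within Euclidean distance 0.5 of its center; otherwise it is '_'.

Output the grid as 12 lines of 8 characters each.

Segment 0: (3,2) -> (0,2)
Segment 1: (0,2) -> (-0,0)
Segment 2: (-0,0) -> (6,0)

Answer: ________
________
________
________
________
________
________
________
________
****____
*_______
*******_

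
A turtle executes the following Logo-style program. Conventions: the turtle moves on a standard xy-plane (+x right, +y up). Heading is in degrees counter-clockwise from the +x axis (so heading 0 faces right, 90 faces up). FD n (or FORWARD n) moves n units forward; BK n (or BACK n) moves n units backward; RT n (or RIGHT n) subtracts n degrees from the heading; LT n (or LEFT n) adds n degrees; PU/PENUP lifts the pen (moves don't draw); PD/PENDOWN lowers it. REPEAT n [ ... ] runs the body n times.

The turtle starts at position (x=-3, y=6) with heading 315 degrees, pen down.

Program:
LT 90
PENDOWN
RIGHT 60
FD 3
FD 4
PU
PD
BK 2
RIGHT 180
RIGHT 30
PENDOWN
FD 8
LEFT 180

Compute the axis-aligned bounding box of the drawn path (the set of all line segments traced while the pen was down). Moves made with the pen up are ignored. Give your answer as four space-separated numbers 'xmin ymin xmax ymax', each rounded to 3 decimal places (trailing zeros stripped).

Answer: -3.827 4.188 3.761 10.363

Derivation:
Executing turtle program step by step:
Start: pos=(-3,6), heading=315, pen down
LT 90: heading 315 -> 45
PD: pen down
RT 60: heading 45 -> 345
FD 3: (-3,6) -> (-0.102,5.224) [heading=345, draw]
FD 4: (-0.102,5.224) -> (3.761,4.188) [heading=345, draw]
PU: pen up
PD: pen down
BK 2: (3.761,4.188) -> (1.83,4.706) [heading=345, draw]
RT 180: heading 345 -> 165
RT 30: heading 165 -> 135
PD: pen down
FD 8: (1.83,4.706) -> (-3.827,10.363) [heading=135, draw]
LT 180: heading 135 -> 315
Final: pos=(-3.827,10.363), heading=315, 4 segment(s) drawn

Segment endpoints: x in {-3.827, -3, -0.102, 1.83, 3.761}, y in {4.188, 4.706, 5.224, 6, 10.363}
xmin=-3.827, ymin=4.188, xmax=3.761, ymax=10.363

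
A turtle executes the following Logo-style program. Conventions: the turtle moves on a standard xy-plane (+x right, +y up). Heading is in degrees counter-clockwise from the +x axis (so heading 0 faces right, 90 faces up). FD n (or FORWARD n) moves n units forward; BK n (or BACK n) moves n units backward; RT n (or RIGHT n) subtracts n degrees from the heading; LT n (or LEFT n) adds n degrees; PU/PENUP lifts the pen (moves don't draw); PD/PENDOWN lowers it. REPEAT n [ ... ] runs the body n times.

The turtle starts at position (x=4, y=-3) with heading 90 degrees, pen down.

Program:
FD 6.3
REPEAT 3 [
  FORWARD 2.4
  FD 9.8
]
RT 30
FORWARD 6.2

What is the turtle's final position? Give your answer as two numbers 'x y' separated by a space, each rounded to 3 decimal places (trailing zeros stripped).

Answer: 7.1 45.269

Derivation:
Executing turtle program step by step:
Start: pos=(4,-3), heading=90, pen down
FD 6.3: (4,-3) -> (4,3.3) [heading=90, draw]
REPEAT 3 [
  -- iteration 1/3 --
  FD 2.4: (4,3.3) -> (4,5.7) [heading=90, draw]
  FD 9.8: (4,5.7) -> (4,15.5) [heading=90, draw]
  -- iteration 2/3 --
  FD 2.4: (4,15.5) -> (4,17.9) [heading=90, draw]
  FD 9.8: (4,17.9) -> (4,27.7) [heading=90, draw]
  -- iteration 3/3 --
  FD 2.4: (4,27.7) -> (4,30.1) [heading=90, draw]
  FD 9.8: (4,30.1) -> (4,39.9) [heading=90, draw]
]
RT 30: heading 90 -> 60
FD 6.2: (4,39.9) -> (7.1,45.269) [heading=60, draw]
Final: pos=(7.1,45.269), heading=60, 8 segment(s) drawn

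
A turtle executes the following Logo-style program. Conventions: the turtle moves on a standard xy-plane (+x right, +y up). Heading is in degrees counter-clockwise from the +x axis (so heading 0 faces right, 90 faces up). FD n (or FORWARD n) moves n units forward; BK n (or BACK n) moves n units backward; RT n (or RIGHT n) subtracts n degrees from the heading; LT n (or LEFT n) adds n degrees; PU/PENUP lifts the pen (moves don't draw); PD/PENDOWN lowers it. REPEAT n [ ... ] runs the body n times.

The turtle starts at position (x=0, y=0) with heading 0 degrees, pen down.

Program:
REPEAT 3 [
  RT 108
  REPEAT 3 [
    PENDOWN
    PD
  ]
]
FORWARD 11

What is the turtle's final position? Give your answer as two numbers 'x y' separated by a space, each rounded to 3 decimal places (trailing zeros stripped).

Answer: 8.899 6.466

Derivation:
Executing turtle program step by step:
Start: pos=(0,0), heading=0, pen down
REPEAT 3 [
  -- iteration 1/3 --
  RT 108: heading 0 -> 252
  REPEAT 3 [
    -- iteration 1/3 --
    PD: pen down
    PD: pen down
    -- iteration 2/3 --
    PD: pen down
    PD: pen down
    -- iteration 3/3 --
    PD: pen down
    PD: pen down
  ]
  -- iteration 2/3 --
  RT 108: heading 252 -> 144
  REPEAT 3 [
    -- iteration 1/3 --
    PD: pen down
    PD: pen down
    -- iteration 2/3 --
    PD: pen down
    PD: pen down
    -- iteration 3/3 --
    PD: pen down
    PD: pen down
  ]
  -- iteration 3/3 --
  RT 108: heading 144 -> 36
  REPEAT 3 [
    -- iteration 1/3 --
    PD: pen down
    PD: pen down
    -- iteration 2/3 --
    PD: pen down
    PD: pen down
    -- iteration 3/3 --
    PD: pen down
    PD: pen down
  ]
]
FD 11: (0,0) -> (8.899,6.466) [heading=36, draw]
Final: pos=(8.899,6.466), heading=36, 1 segment(s) drawn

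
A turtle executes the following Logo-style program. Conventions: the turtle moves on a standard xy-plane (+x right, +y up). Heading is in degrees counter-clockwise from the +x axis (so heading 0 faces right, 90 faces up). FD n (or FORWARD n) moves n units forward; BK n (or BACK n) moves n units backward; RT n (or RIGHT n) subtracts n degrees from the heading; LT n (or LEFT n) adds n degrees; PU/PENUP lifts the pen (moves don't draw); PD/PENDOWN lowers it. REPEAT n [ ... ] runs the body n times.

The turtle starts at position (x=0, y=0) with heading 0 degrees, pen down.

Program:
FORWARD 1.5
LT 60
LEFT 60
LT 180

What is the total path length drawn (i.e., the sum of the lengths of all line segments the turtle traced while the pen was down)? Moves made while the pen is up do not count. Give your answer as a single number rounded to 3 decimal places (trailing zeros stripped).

Executing turtle program step by step:
Start: pos=(0,0), heading=0, pen down
FD 1.5: (0,0) -> (1.5,0) [heading=0, draw]
LT 60: heading 0 -> 60
LT 60: heading 60 -> 120
LT 180: heading 120 -> 300
Final: pos=(1.5,0), heading=300, 1 segment(s) drawn

Segment lengths:
  seg 1: (0,0) -> (1.5,0), length = 1.5
Total = 1.5

Answer: 1.5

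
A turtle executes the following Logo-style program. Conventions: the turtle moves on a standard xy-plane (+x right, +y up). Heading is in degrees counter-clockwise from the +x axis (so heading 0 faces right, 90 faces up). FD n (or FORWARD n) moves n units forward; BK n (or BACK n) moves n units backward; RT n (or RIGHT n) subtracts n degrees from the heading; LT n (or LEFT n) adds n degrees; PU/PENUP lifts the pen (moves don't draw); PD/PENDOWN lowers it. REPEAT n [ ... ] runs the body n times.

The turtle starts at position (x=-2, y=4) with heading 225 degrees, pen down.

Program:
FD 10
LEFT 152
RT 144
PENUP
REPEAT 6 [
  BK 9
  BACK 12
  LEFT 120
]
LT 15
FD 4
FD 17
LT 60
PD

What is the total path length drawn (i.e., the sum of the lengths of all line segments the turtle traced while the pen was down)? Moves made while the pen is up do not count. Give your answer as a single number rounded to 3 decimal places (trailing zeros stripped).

Executing turtle program step by step:
Start: pos=(-2,4), heading=225, pen down
FD 10: (-2,4) -> (-9.071,-3.071) [heading=225, draw]
LT 152: heading 225 -> 17
RT 144: heading 17 -> 233
PU: pen up
REPEAT 6 [
  -- iteration 1/6 --
  BK 9: (-9.071,-3.071) -> (-3.655,4.117) [heading=233, move]
  BK 12: (-3.655,4.117) -> (3.567,13.7) [heading=233, move]
  LT 120: heading 233 -> 353
  -- iteration 2/6 --
  BK 9: (3.567,13.7) -> (-5.366,14.797) [heading=353, move]
  BK 12: (-5.366,14.797) -> (-17.276,16.26) [heading=353, move]
  LT 120: heading 353 -> 113
  -- iteration 3/6 --
  BK 9: (-17.276,16.26) -> (-13.76,7.975) [heading=113, move]
  BK 12: (-13.76,7.975) -> (-9.071,-3.071) [heading=113, move]
  LT 120: heading 113 -> 233
  -- iteration 4/6 --
  BK 9: (-9.071,-3.071) -> (-3.655,4.117) [heading=233, move]
  BK 12: (-3.655,4.117) -> (3.567,13.7) [heading=233, move]
  LT 120: heading 233 -> 353
  -- iteration 5/6 --
  BK 9: (3.567,13.7) -> (-5.366,14.797) [heading=353, move]
  BK 12: (-5.366,14.797) -> (-17.276,16.26) [heading=353, move]
  LT 120: heading 353 -> 113
  -- iteration 6/6 --
  BK 9: (-17.276,16.26) -> (-13.76,7.975) [heading=113, move]
  BK 12: (-13.76,7.975) -> (-9.071,-3.071) [heading=113, move]
  LT 120: heading 113 -> 233
]
LT 15: heading 233 -> 248
FD 4: (-9.071,-3.071) -> (-10.569,-6.78) [heading=248, move]
FD 17: (-10.569,-6.78) -> (-16.938,-22.542) [heading=248, move]
LT 60: heading 248 -> 308
PD: pen down
Final: pos=(-16.938,-22.542), heading=308, 1 segment(s) drawn

Segment lengths:
  seg 1: (-2,4) -> (-9.071,-3.071), length = 10
Total = 10

Answer: 10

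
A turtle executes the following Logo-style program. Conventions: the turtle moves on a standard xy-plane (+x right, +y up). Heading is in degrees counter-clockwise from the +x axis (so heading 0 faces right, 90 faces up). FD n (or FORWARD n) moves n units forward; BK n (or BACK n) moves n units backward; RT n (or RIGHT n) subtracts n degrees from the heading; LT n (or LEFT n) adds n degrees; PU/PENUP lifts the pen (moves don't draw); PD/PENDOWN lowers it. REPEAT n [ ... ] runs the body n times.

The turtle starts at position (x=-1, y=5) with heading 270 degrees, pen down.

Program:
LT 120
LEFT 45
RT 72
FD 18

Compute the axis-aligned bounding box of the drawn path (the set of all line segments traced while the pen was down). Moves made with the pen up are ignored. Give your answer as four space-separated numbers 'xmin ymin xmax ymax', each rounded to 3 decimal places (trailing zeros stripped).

Answer: -1 5 16.975 5.942

Derivation:
Executing turtle program step by step:
Start: pos=(-1,5), heading=270, pen down
LT 120: heading 270 -> 30
LT 45: heading 30 -> 75
RT 72: heading 75 -> 3
FD 18: (-1,5) -> (16.975,5.942) [heading=3, draw]
Final: pos=(16.975,5.942), heading=3, 1 segment(s) drawn

Segment endpoints: x in {-1, 16.975}, y in {5, 5.942}
xmin=-1, ymin=5, xmax=16.975, ymax=5.942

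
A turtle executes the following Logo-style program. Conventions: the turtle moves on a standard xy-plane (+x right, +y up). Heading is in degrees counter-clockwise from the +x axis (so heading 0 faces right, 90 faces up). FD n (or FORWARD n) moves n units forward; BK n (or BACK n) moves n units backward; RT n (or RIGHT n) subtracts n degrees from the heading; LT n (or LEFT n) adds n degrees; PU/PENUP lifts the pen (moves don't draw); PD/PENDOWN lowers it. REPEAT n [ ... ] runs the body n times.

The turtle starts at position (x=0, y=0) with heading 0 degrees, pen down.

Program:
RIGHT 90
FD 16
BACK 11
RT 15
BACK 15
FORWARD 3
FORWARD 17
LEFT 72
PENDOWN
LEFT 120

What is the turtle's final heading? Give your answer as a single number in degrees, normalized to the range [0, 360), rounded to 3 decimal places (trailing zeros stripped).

Answer: 87

Derivation:
Executing turtle program step by step:
Start: pos=(0,0), heading=0, pen down
RT 90: heading 0 -> 270
FD 16: (0,0) -> (0,-16) [heading=270, draw]
BK 11: (0,-16) -> (0,-5) [heading=270, draw]
RT 15: heading 270 -> 255
BK 15: (0,-5) -> (3.882,9.489) [heading=255, draw]
FD 3: (3.882,9.489) -> (3.106,6.591) [heading=255, draw]
FD 17: (3.106,6.591) -> (-1.294,-9.83) [heading=255, draw]
LT 72: heading 255 -> 327
PD: pen down
LT 120: heading 327 -> 87
Final: pos=(-1.294,-9.83), heading=87, 5 segment(s) drawn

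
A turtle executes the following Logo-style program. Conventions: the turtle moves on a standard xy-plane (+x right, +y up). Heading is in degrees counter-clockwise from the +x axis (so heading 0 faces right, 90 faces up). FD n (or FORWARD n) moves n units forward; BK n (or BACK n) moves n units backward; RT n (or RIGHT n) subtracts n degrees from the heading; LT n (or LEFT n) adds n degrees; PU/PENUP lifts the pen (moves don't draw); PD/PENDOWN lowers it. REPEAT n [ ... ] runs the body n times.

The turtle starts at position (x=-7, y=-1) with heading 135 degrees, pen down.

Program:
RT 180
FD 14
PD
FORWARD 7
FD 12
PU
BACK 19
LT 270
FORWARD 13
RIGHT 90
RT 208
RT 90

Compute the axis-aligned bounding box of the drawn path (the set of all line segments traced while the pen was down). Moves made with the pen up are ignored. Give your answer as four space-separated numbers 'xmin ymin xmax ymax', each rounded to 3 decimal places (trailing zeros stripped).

Executing turtle program step by step:
Start: pos=(-7,-1), heading=135, pen down
RT 180: heading 135 -> 315
FD 14: (-7,-1) -> (2.899,-10.899) [heading=315, draw]
PD: pen down
FD 7: (2.899,-10.899) -> (7.849,-15.849) [heading=315, draw]
FD 12: (7.849,-15.849) -> (16.335,-24.335) [heading=315, draw]
PU: pen up
BK 19: (16.335,-24.335) -> (2.899,-10.899) [heading=315, move]
LT 270: heading 315 -> 225
FD 13: (2.899,-10.899) -> (-6.293,-20.092) [heading=225, move]
RT 90: heading 225 -> 135
RT 208: heading 135 -> 287
RT 90: heading 287 -> 197
Final: pos=(-6.293,-20.092), heading=197, 3 segment(s) drawn

Segment endpoints: x in {-7, 2.899, 7.849, 16.335}, y in {-24.335, -15.849, -10.899, -1}
xmin=-7, ymin=-24.335, xmax=16.335, ymax=-1

Answer: -7 -24.335 16.335 -1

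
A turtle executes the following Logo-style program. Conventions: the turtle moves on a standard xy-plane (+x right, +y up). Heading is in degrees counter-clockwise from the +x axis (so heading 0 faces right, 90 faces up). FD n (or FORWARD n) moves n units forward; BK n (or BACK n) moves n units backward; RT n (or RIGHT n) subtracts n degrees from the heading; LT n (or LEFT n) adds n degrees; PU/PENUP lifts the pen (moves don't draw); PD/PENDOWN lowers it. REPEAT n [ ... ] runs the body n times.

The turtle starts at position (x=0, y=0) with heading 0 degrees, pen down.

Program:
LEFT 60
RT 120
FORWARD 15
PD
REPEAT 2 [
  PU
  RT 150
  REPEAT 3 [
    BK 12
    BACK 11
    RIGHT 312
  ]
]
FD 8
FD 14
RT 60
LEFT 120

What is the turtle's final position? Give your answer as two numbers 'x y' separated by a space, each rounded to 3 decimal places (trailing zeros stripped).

Executing turtle program step by step:
Start: pos=(0,0), heading=0, pen down
LT 60: heading 0 -> 60
RT 120: heading 60 -> 300
FD 15: (0,0) -> (7.5,-12.99) [heading=300, draw]
PD: pen down
REPEAT 2 [
  -- iteration 1/2 --
  PU: pen up
  RT 150: heading 300 -> 150
  REPEAT 3 [
    -- iteration 1/3 --
    BK 12: (7.5,-12.99) -> (17.892,-18.99) [heading=150, move]
    BK 11: (17.892,-18.99) -> (27.419,-24.49) [heading=150, move]
    RT 312: heading 150 -> 198
    -- iteration 2/3 --
    BK 12: (27.419,-24.49) -> (38.831,-20.782) [heading=198, move]
    BK 11: (38.831,-20.782) -> (49.293,-17.383) [heading=198, move]
    RT 312: heading 198 -> 246
    -- iteration 3/3 --
    BK 12: (49.293,-17.383) -> (54.174,-6.42) [heading=246, move]
    BK 11: (54.174,-6.42) -> (58.648,3.629) [heading=246, move]
    RT 312: heading 246 -> 294
  ]
  -- iteration 2/2 --
  PU: pen up
  RT 150: heading 294 -> 144
  REPEAT 3 [
    -- iteration 1/3 --
    BK 12: (58.648,3.629) -> (68.356,-3.425) [heading=144, move]
    BK 11: (68.356,-3.425) -> (77.255,-9.891) [heading=144, move]
    RT 312: heading 144 -> 192
    -- iteration 2/3 --
    BK 12: (77.255,-9.891) -> (88.993,-7.396) [heading=192, move]
    BK 11: (88.993,-7.396) -> (99.753,-5.109) [heading=192, move]
    RT 312: heading 192 -> 240
    -- iteration 3/3 --
    BK 12: (99.753,-5.109) -> (105.753,5.284) [heading=240, move]
    BK 11: (105.753,5.284) -> (111.253,14.81) [heading=240, move]
    RT 312: heading 240 -> 288
  ]
]
FD 8: (111.253,14.81) -> (113.725,7.202) [heading=288, move]
FD 14: (113.725,7.202) -> (118.051,-6.113) [heading=288, move]
RT 60: heading 288 -> 228
LT 120: heading 228 -> 348
Final: pos=(118.051,-6.113), heading=348, 1 segment(s) drawn

Answer: 118.051 -6.113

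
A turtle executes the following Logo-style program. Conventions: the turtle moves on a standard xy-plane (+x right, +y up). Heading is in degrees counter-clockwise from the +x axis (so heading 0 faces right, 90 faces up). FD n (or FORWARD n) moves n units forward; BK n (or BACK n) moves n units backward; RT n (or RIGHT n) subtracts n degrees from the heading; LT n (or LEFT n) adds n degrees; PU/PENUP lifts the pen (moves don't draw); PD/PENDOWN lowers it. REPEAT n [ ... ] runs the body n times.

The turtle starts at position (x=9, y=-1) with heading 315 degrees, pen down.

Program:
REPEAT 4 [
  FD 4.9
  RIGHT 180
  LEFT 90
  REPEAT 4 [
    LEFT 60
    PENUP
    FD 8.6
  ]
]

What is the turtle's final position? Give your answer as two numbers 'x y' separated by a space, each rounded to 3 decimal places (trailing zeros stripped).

Executing turtle program step by step:
Start: pos=(9,-1), heading=315, pen down
REPEAT 4 [
  -- iteration 1/4 --
  FD 4.9: (9,-1) -> (12.465,-4.465) [heading=315, draw]
  RT 180: heading 315 -> 135
  LT 90: heading 135 -> 225
  REPEAT 4 [
    -- iteration 1/4 --
    LT 60: heading 225 -> 285
    PU: pen up
    FD 8.6: (12.465,-4.465) -> (14.691,-12.772) [heading=285, move]
    -- iteration 2/4 --
    LT 60: heading 285 -> 345
    PU: pen up
    FD 8.6: (14.691,-12.772) -> (22.998,-14.998) [heading=345, move]
    -- iteration 3/4 --
    LT 60: heading 345 -> 45
    PU: pen up
    FD 8.6: (22.998,-14.998) -> (29.079,-8.917) [heading=45, move]
    -- iteration 4/4 --
    LT 60: heading 45 -> 105
    PU: pen up
    FD 8.6: (29.079,-8.917) -> (26.853,-0.61) [heading=105, move]
  ]
  -- iteration 2/4 --
  FD 4.9: (26.853,-0.61) -> (25.585,4.123) [heading=105, move]
  RT 180: heading 105 -> 285
  LT 90: heading 285 -> 15
  REPEAT 4 [
    -- iteration 1/4 --
    LT 60: heading 15 -> 75
    PU: pen up
    FD 8.6: (25.585,4.123) -> (27.811,12.43) [heading=75, move]
    -- iteration 2/4 --
    LT 60: heading 75 -> 135
    PU: pen up
    FD 8.6: (27.811,12.43) -> (21.729,18.512) [heading=135, move]
    -- iteration 3/4 --
    LT 60: heading 135 -> 195
    PU: pen up
    FD 8.6: (21.729,18.512) -> (13.422,16.286) [heading=195, move]
    -- iteration 4/4 --
    LT 60: heading 195 -> 255
    PU: pen up
    FD 8.6: (13.422,16.286) -> (11.197,7.979) [heading=255, move]
  ]
  -- iteration 3/4 --
  FD 4.9: (11.197,7.979) -> (9.928,3.246) [heading=255, move]
  RT 180: heading 255 -> 75
  LT 90: heading 75 -> 165
  REPEAT 4 [
    -- iteration 1/4 --
    LT 60: heading 165 -> 225
    PU: pen up
    FD 8.6: (9.928,3.246) -> (3.847,-2.835) [heading=225, move]
    -- iteration 2/4 --
    LT 60: heading 225 -> 285
    PU: pen up
    FD 8.6: (3.847,-2.835) -> (6.073,-11.142) [heading=285, move]
    -- iteration 3/4 --
    LT 60: heading 285 -> 345
    PU: pen up
    FD 8.6: (6.073,-11.142) -> (14.38,-13.368) [heading=345, move]
    -- iteration 4/4 --
    LT 60: heading 345 -> 45
    PU: pen up
    FD 8.6: (14.38,-13.368) -> (20.461,-7.287) [heading=45, move]
  ]
  -- iteration 4/4 --
  FD 4.9: (20.461,-7.287) -> (23.926,-3.822) [heading=45, move]
  RT 180: heading 45 -> 225
  LT 90: heading 225 -> 315
  REPEAT 4 [
    -- iteration 1/4 --
    LT 60: heading 315 -> 15
    PU: pen up
    FD 8.6: (23.926,-3.822) -> (32.233,-1.596) [heading=15, move]
    -- iteration 2/4 --
    LT 60: heading 15 -> 75
    PU: pen up
    FD 8.6: (32.233,-1.596) -> (34.459,6.711) [heading=75, move]
    -- iteration 3/4 --
    LT 60: heading 75 -> 135
    PU: pen up
    FD 8.6: (34.459,6.711) -> (28.378,12.792) [heading=135, move]
    -- iteration 4/4 --
    LT 60: heading 135 -> 195
    PU: pen up
    FD 8.6: (28.378,12.792) -> (20.071,10.566) [heading=195, move]
  ]
]
Final: pos=(20.071,10.566), heading=195, 1 segment(s) drawn

Answer: 20.071 10.566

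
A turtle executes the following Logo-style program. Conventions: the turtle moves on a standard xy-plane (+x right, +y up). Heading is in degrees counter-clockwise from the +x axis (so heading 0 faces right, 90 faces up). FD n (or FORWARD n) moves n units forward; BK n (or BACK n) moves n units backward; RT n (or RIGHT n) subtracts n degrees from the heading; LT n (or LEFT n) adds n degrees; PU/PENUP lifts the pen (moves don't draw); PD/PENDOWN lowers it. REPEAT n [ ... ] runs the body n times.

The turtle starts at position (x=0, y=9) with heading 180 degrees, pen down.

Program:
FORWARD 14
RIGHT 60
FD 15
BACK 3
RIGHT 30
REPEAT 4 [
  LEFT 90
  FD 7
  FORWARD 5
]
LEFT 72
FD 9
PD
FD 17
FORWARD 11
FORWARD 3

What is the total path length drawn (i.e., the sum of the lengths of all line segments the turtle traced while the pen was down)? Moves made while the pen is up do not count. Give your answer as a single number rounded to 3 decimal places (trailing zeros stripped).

Answer: 120

Derivation:
Executing turtle program step by step:
Start: pos=(0,9), heading=180, pen down
FD 14: (0,9) -> (-14,9) [heading=180, draw]
RT 60: heading 180 -> 120
FD 15: (-14,9) -> (-21.5,21.99) [heading=120, draw]
BK 3: (-21.5,21.99) -> (-20,19.392) [heading=120, draw]
RT 30: heading 120 -> 90
REPEAT 4 [
  -- iteration 1/4 --
  LT 90: heading 90 -> 180
  FD 7: (-20,19.392) -> (-27,19.392) [heading=180, draw]
  FD 5: (-27,19.392) -> (-32,19.392) [heading=180, draw]
  -- iteration 2/4 --
  LT 90: heading 180 -> 270
  FD 7: (-32,19.392) -> (-32,12.392) [heading=270, draw]
  FD 5: (-32,12.392) -> (-32,7.392) [heading=270, draw]
  -- iteration 3/4 --
  LT 90: heading 270 -> 0
  FD 7: (-32,7.392) -> (-25,7.392) [heading=0, draw]
  FD 5: (-25,7.392) -> (-20,7.392) [heading=0, draw]
  -- iteration 4/4 --
  LT 90: heading 0 -> 90
  FD 7: (-20,7.392) -> (-20,14.392) [heading=90, draw]
  FD 5: (-20,14.392) -> (-20,19.392) [heading=90, draw]
]
LT 72: heading 90 -> 162
FD 9: (-20,19.392) -> (-28.56,22.173) [heading=162, draw]
PD: pen down
FD 17: (-28.56,22.173) -> (-44.727,27.427) [heading=162, draw]
FD 11: (-44.727,27.427) -> (-55.189,30.826) [heading=162, draw]
FD 3: (-55.189,30.826) -> (-58.042,31.753) [heading=162, draw]
Final: pos=(-58.042,31.753), heading=162, 15 segment(s) drawn

Segment lengths:
  seg 1: (0,9) -> (-14,9), length = 14
  seg 2: (-14,9) -> (-21.5,21.99), length = 15
  seg 3: (-21.5,21.99) -> (-20,19.392), length = 3
  seg 4: (-20,19.392) -> (-27,19.392), length = 7
  seg 5: (-27,19.392) -> (-32,19.392), length = 5
  seg 6: (-32,19.392) -> (-32,12.392), length = 7
  seg 7: (-32,12.392) -> (-32,7.392), length = 5
  seg 8: (-32,7.392) -> (-25,7.392), length = 7
  seg 9: (-25,7.392) -> (-20,7.392), length = 5
  seg 10: (-20,7.392) -> (-20,14.392), length = 7
  seg 11: (-20,14.392) -> (-20,19.392), length = 5
  seg 12: (-20,19.392) -> (-28.56,22.173), length = 9
  seg 13: (-28.56,22.173) -> (-44.727,27.427), length = 17
  seg 14: (-44.727,27.427) -> (-55.189,30.826), length = 11
  seg 15: (-55.189,30.826) -> (-58.042,31.753), length = 3
Total = 120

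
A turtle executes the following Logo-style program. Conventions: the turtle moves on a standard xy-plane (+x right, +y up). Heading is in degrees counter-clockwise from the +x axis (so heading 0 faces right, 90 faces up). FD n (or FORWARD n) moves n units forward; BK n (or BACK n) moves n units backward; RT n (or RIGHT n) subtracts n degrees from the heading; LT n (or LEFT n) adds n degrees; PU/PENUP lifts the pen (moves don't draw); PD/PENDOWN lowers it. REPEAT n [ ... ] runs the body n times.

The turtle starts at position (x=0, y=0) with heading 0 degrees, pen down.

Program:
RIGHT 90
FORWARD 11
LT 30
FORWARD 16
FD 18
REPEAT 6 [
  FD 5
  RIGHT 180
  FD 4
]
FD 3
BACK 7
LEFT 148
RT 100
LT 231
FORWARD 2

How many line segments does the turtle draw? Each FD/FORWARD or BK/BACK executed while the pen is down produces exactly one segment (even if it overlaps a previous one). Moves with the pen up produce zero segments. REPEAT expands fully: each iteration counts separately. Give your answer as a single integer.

Executing turtle program step by step:
Start: pos=(0,0), heading=0, pen down
RT 90: heading 0 -> 270
FD 11: (0,0) -> (0,-11) [heading=270, draw]
LT 30: heading 270 -> 300
FD 16: (0,-11) -> (8,-24.856) [heading=300, draw]
FD 18: (8,-24.856) -> (17,-40.445) [heading=300, draw]
REPEAT 6 [
  -- iteration 1/6 --
  FD 5: (17,-40.445) -> (19.5,-44.775) [heading=300, draw]
  RT 180: heading 300 -> 120
  FD 4: (19.5,-44.775) -> (17.5,-41.311) [heading=120, draw]
  -- iteration 2/6 --
  FD 5: (17.5,-41.311) -> (15,-36.981) [heading=120, draw]
  RT 180: heading 120 -> 300
  FD 4: (15,-36.981) -> (17,-40.445) [heading=300, draw]
  -- iteration 3/6 --
  FD 5: (17,-40.445) -> (19.5,-44.775) [heading=300, draw]
  RT 180: heading 300 -> 120
  FD 4: (19.5,-44.775) -> (17.5,-41.311) [heading=120, draw]
  -- iteration 4/6 --
  FD 5: (17.5,-41.311) -> (15,-36.981) [heading=120, draw]
  RT 180: heading 120 -> 300
  FD 4: (15,-36.981) -> (17,-40.445) [heading=300, draw]
  -- iteration 5/6 --
  FD 5: (17,-40.445) -> (19.5,-44.775) [heading=300, draw]
  RT 180: heading 300 -> 120
  FD 4: (19.5,-44.775) -> (17.5,-41.311) [heading=120, draw]
  -- iteration 6/6 --
  FD 5: (17.5,-41.311) -> (15,-36.981) [heading=120, draw]
  RT 180: heading 120 -> 300
  FD 4: (15,-36.981) -> (17,-40.445) [heading=300, draw]
]
FD 3: (17,-40.445) -> (18.5,-43.043) [heading=300, draw]
BK 7: (18.5,-43.043) -> (15,-36.981) [heading=300, draw]
LT 148: heading 300 -> 88
RT 100: heading 88 -> 348
LT 231: heading 348 -> 219
FD 2: (15,-36.981) -> (13.446,-38.239) [heading=219, draw]
Final: pos=(13.446,-38.239), heading=219, 18 segment(s) drawn
Segments drawn: 18

Answer: 18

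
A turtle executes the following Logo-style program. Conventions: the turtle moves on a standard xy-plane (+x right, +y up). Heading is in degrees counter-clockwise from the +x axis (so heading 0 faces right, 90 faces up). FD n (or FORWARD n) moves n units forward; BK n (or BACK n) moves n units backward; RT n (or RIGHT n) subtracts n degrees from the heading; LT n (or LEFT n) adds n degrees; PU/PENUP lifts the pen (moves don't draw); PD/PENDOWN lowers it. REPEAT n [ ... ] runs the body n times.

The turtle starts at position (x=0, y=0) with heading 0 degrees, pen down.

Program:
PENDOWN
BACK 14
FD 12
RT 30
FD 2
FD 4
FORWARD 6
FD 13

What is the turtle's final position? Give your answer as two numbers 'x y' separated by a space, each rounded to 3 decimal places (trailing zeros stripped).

Executing turtle program step by step:
Start: pos=(0,0), heading=0, pen down
PD: pen down
BK 14: (0,0) -> (-14,0) [heading=0, draw]
FD 12: (-14,0) -> (-2,0) [heading=0, draw]
RT 30: heading 0 -> 330
FD 2: (-2,0) -> (-0.268,-1) [heading=330, draw]
FD 4: (-0.268,-1) -> (3.196,-3) [heading=330, draw]
FD 6: (3.196,-3) -> (8.392,-6) [heading=330, draw]
FD 13: (8.392,-6) -> (19.651,-12.5) [heading=330, draw]
Final: pos=(19.651,-12.5), heading=330, 6 segment(s) drawn

Answer: 19.651 -12.5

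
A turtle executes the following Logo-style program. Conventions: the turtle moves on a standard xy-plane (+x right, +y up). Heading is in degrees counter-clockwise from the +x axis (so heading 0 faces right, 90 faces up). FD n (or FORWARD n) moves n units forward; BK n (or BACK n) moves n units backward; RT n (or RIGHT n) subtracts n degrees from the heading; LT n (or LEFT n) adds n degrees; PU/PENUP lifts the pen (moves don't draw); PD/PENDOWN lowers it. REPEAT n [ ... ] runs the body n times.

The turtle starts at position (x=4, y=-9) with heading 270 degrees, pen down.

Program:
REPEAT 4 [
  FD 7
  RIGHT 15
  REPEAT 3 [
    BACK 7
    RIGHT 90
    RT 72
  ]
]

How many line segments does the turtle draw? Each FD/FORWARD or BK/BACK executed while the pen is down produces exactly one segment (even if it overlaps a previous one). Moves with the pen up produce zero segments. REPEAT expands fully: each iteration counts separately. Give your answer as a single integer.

Answer: 16

Derivation:
Executing turtle program step by step:
Start: pos=(4,-9), heading=270, pen down
REPEAT 4 [
  -- iteration 1/4 --
  FD 7: (4,-9) -> (4,-16) [heading=270, draw]
  RT 15: heading 270 -> 255
  REPEAT 3 [
    -- iteration 1/3 --
    BK 7: (4,-16) -> (5.812,-9.239) [heading=255, draw]
    RT 90: heading 255 -> 165
    RT 72: heading 165 -> 93
    -- iteration 2/3 --
    BK 7: (5.812,-9.239) -> (6.178,-16.229) [heading=93, draw]
    RT 90: heading 93 -> 3
    RT 72: heading 3 -> 291
    -- iteration 3/3 --
    BK 7: (6.178,-16.229) -> (3.67,-9.694) [heading=291, draw]
    RT 90: heading 291 -> 201
    RT 72: heading 201 -> 129
  ]
  -- iteration 2/4 --
  FD 7: (3.67,-9.694) -> (-0.736,-4.254) [heading=129, draw]
  RT 15: heading 129 -> 114
  REPEAT 3 [
    -- iteration 1/3 --
    BK 7: (-0.736,-4.254) -> (2.111,-10.649) [heading=114, draw]
    RT 90: heading 114 -> 24
    RT 72: heading 24 -> 312
    -- iteration 2/3 --
    BK 7: (2.111,-10.649) -> (-2.572,-5.447) [heading=312, draw]
    RT 90: heading 312 -> 222
    RT 72: heading 222 -> 150
    -- iteration 3/3 --
    BK 7: (-2.572,-5.447) -> (3.49,-8.947) [heading=150, draw]
    RT 90: heading 150 -> 60
    RT 72: heading 60 -> 348
  ]
  -- iteration 3/4 --
  FD 7: (3.49,-8.947) -> (10.337,-10.402) [heading=348, draw]
  RT 15: heading 348 -> 333
  REPEAT 3 [
    -- iteration 1/3 --
    BK 7: (10.337,-10.402) -> (4.1,-7.224) [heading=333, draw]
    RT 90: heading 333 -> 243
    RT 72: heading 243 -> 171
    -- iteration 2/3 --
    BK 7: (4.1,-7.224) -> (11.013,-8.319) [heading=171, draw]
    RT 90: heading 171 -> 81
    RT 72: heading 81 -> 9
    -- iteration 3/3 --
    BK 7: (11.013,-8.319) -> (4.1,-9.414) [heading=9, draw]
    RT 90: heading 9 -> 279
    RT 72: heading 279 -> 207
  ]
  -- iteration 4/4 --
  FD 7: (4.1,-9.414) -> (-2.137,-12.592) [heading=207, draw]
  RT 15: heading 207 -> 192
  REPEAT 3 [
    -- iteration 1/3 --
    BK 7: (-2.137,-12.592) -> (4.71,-11.137) [heading=192, draw]
    RT 90: heading 192 -> 102
    RT 72: heading 102 -> 30
    -- iteration 2/3 --
    BK 7: (4.71,-11.137) -> (-1.353,-14.637) [heading=30, draw]
    RT 90: heading 30 -> 300
    RT 72: heading 300 -> 228
    -- iteration 3/3 --
    BK 7: (-1.353,-14.637) -> (3.331,-9.435) [heading=228, draw]
    RT 90: heading 228 -> 138
    RT 72: heading 138 -> 66
  ]
]
Final: pos=(3.331,-9.435), heading=66, 16 segment(s) drawn
Segments drawn: 16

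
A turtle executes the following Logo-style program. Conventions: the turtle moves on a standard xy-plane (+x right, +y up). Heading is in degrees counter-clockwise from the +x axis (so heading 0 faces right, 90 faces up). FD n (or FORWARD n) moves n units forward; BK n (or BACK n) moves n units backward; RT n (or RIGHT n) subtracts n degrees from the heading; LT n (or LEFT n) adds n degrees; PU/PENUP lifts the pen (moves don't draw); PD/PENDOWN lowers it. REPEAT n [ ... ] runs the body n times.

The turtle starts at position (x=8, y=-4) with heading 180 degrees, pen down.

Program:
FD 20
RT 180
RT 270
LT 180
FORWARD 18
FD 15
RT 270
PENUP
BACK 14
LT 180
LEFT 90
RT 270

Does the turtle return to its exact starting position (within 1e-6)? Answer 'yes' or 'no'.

Answer: no

Derivation:
Executing turtle program step by step:
Start: pos=(8,-4), heading=180, pen down
FD 20: (8,-4) -> (-12,-4) [heading=180, draw]
RT 180: heading 180 -> 0
RT 270: heading 0 -> 90
LT 180: heading 90 -> 270
FD 18: (-12,-4) -> (-12,-22) [heading=270, draw]
FD 15: (-12,-22) -> (-12,-37) [heading=270, draw]
RT 270: heading 270 -> 0
PU: pen up
BK 14: (-12,-37) -> (-26,-37) [heading=0, move]
LT 180: heading 0 -> 180
LT 90: heading 180 -> 270
RT 270: heading 270 -> 0
Final: pos=(-26,-37), heading=0, 3 segment(s) drawn

Start position: (8, -4)
Final position: (-26, -37)
Distance = 47.381; >= 1e-6 -> NOT closed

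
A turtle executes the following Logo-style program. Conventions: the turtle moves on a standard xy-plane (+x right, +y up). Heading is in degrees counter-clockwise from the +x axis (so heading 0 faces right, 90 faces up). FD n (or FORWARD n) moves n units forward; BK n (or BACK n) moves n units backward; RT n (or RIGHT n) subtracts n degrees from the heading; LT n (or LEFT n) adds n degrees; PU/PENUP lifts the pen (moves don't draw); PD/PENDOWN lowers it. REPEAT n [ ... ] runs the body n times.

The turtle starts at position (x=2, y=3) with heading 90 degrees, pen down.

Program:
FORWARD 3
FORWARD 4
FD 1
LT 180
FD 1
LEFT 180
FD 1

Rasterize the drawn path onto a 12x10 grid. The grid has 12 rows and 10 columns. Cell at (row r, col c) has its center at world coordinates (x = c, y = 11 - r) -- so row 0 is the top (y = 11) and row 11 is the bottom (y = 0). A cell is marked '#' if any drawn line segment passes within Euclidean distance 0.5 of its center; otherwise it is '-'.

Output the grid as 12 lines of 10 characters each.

Segment 0: (2,3) -> (2,6)
Segment 1: (2,6) -> (2,10)
Segment 2: (2,10) -> (2,11)
Segment 3: (2,11) -> (2,10)
Segment 4: (2,10) -> (2,11)

Answer: --#-------
--#-------
--#-------
--#-------
--#-------
--#-------
--#-------
--#-------
--#-------
----------
----------
----------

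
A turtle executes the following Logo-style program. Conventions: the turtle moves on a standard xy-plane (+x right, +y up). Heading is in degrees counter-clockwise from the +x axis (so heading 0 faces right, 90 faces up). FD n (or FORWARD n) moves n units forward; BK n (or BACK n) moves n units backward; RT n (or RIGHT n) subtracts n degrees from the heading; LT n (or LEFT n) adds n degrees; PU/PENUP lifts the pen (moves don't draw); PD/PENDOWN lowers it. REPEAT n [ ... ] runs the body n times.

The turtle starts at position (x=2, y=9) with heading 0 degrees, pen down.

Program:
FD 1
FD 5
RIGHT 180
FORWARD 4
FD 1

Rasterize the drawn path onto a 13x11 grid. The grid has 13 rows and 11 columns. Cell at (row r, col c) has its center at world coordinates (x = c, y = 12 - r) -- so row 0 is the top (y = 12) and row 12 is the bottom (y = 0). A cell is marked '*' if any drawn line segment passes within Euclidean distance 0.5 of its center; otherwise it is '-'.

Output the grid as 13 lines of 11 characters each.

Answer: -----------
-----------
-----------
--*******--
-----------
-----------
-----------
-----------
-----------
-----------
-----------
-----------
-----------

Derivation:
Segment 0: (2,9) -> (3,9)
Segment 1: (3,9) -> (8,9)
Segment 2: (8,9) -> (4,9)
Segment 3: (4,9) -> (3,9)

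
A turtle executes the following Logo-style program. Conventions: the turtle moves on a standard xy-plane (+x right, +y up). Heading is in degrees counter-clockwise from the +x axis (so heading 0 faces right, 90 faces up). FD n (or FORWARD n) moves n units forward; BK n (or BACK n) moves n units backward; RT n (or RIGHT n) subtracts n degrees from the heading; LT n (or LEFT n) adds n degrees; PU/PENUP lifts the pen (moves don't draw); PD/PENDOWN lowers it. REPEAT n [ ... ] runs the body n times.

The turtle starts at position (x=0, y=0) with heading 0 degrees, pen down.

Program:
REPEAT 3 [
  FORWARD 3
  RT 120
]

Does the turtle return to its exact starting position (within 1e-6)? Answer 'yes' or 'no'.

Executing turtle program step by step:
Start: pos=(0,0), heading=0, pen down
REPEAT 3 [
  -- iteration 1/3 --
  FD 3: (0,0) -> (3,0) [heading=0, draw]
  RT 120: heading 0 -> 240
  -- iteration 2/3 --
  FD 3: (3,0) -> (1.5,-2.598) [heading=240, draw]
  RT 120: heading 240 -> 120
  -- iteration 3/3 --
  FD 3: (1.5,-2.598) -> (0,0) [heading=120, draw]
  RT 120: heading 120 -> 0
]
Final: pos=(0,0), heading=0, 3 segment(s) drawn

Start position: (0, 0)
Final position: (0, 0)
Distance = 0; < 1e-6 -> CLOSED

Answer: yes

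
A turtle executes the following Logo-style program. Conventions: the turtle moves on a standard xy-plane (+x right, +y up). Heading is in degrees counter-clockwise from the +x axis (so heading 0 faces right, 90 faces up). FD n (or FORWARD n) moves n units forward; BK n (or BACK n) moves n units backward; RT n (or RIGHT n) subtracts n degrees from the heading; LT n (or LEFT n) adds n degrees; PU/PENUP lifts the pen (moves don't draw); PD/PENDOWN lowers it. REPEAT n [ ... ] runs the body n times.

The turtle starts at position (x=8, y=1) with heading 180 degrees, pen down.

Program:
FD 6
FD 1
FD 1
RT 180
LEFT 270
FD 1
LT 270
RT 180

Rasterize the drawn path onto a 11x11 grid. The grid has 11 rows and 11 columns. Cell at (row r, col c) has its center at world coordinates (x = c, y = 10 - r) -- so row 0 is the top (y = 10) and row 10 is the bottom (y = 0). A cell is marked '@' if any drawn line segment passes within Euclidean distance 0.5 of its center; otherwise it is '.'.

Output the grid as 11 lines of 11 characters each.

Answer: ...........
...........
...........
...........
...........
...........
...........
...........
...........
@@@@@@@@@..
@..........

Derivation:
Segment 0: (8,1) -> (2,1)
Segment 1: (2,1) -> (1,1)
Segment 2: (1,1) -> (0,1)
Segment 3: (0,1) -> (-0,0)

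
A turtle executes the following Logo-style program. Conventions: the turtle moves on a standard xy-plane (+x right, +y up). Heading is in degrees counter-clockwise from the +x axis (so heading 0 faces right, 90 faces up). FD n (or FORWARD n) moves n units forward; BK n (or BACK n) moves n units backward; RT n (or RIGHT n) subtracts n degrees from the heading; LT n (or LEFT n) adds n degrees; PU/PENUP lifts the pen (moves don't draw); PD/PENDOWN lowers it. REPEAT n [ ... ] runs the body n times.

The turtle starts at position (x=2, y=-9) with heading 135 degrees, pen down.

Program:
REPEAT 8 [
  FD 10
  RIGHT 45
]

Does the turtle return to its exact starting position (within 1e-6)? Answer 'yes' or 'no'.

Answer: yes

Derivation:
Executing turtle program step by step:
Start: pos=(2,-9), heading=135, pen down
REPEAT 8 [
  -- iteration 1/8 --
  FD 10: (2,-9) -> (-5.071,-1.929) [heading=135, draw]
  RT 45: heading 135 -> 90
  -- iteration 2/8 --
  FD 10: (-5.071,-1.929) -> (-5.071,8.071) [heading=90, draw]
  RT 45: heading 90 -> 45
  -- iteration 3/8 --
  FD 10: (-5.071,8.071) -> (2,15.142) [heading=45, draw]
  RT 45: heading 45 -> 0
  -- iteration 4/8 --
  FD 10: (2,15.142) -> (12,15.142) [heading=0, draw]
  RT 45: heading 0 -> 315
  -- iteration 5/8 --
  FD 10: (12,15.142) -> (19.071,8.071) [heading=315, draw]
  RT 45: heading 315 -> 270
  -- iteration 6/8 --
  FD 10: (19.071,8.071) -> (19.071,-1.929) [heading=270, draw]
  RT 45: heading 270 -> 225
  -- iteration 7/8 --
  FD 10: (19.071,-1.929) -> (12,-9) [heading=225, draw]
  RT 45: heading 225 -> 180
  -- iteration 8/8 --
  FD 10: (12,-9) -> (2,-9) [heading=180, draw]
  RT 45: heading 180 -> 135
]
Final: pos=(2,-9), heading=135, 8 segment(s) drawn

Start position: (2, -9)
Final position: (2, -9)
Distance = 0; < 1e-6 -> CLOSED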